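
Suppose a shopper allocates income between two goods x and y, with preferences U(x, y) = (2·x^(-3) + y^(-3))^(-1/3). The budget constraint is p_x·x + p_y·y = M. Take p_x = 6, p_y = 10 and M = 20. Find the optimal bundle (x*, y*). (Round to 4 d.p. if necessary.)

x* = 1.4924, y* = 1.1045

MRS = MU_x/MU_y = 2·(y/x)^(4). Set equal to p_x/p_y.
Hence y/x = ((1/2)·p_x/p_y)^(1/(4)), i.e. raised to the 0.25 power.
Substitute y = (y/x)·x into the budget: x* = M/(p_x + p_y·(y/x)).
Numerically y/x = 0.740083, so x* = 20/(6 + 10·0.740083) = 1.4924 and y* = 0.740083·1.4924 = 1.1045.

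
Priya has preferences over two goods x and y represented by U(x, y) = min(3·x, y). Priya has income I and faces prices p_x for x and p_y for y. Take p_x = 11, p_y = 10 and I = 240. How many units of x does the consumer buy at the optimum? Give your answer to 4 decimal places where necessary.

With perfect complements, no substitution: consume in ratio x:y = 1:3.
Budget: p_x·x + p_y·3·x = I, so (p_x + 3·p_y)·x = I.
Demand: x*(p_x,p_y,I) = I/(p_x + 3·p_y), y* = 3·I/(p_x + 3·p_y).
Here 11 + 3·10 = 41, giving x* = 5.8537.

x* = 5.8537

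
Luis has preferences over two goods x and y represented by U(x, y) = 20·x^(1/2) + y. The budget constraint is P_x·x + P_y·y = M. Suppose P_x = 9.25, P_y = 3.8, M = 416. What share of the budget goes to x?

share on x = 0.3753

Thus x* = (10·P_y/P_x)² — independent of M — with the rest of income spent on y.
Plugging in: x* = (10·3.8/9.25)² = 16.8766, y* = 68.3926.
Expenditure on x: 9.25·16.8766 = 156.1081; share = 0.3753.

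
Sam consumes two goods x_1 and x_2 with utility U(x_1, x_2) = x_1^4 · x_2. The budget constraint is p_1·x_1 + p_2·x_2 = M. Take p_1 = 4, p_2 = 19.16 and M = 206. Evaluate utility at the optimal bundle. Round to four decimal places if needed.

The MRS is 4·x_2/x_1. Set MRS = p_1/p_2.
Rearranging, p_2·x_2 = (1/4)·p_1·x_1. Substituting into the budget gives p_1·x_1·(1 + (1/4)) = M.
Demand: x_1*(p_1,p_2,M) = 0.8·M/p_1 and x_2* = 0.2·M/p_2.
At p_1=4, p_2=19.16, M=206: x_1* = 0.8·206/4 = 41.2, x_2* = 2.1503.
Utility at the optimum: U(41.2, 2.1503) = 6195702.7771.

V = 6195702.7771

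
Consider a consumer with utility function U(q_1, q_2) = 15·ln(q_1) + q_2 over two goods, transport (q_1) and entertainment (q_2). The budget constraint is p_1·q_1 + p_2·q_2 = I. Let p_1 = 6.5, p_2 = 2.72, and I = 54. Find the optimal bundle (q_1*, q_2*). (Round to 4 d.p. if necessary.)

MU_q_1 = 15/q_1, MU_q_2 = 1. Tangency: 15/q_1 = p_1/p_2.
So q_1*(p_1,p_2) = 15·p_2/p_1, independent of income; and q_2* = (I − 15·p_2)/p_2.
At the given prices: q_1* = 15·2.72/6.5 = 6.2769, and q_2* = 4.8529.

q_1* = 6.2769, q_2* = 4.8529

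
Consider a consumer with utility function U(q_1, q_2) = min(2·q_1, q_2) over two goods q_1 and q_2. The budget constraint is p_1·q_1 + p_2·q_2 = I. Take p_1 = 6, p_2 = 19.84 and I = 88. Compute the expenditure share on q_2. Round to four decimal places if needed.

share on q_2 = 0.8687

Leontief preferences: the optimum is at the kink where q_1/1 = q_2/2, i.e. q_2 = 2·q_1.
Budget: p_1·q_1 + p_2·2·q_1 = I, so (p_1 + 2·p_2)·q_1 = I.
Demand: q_1*(p_1,p_2,I) = I/(p_1 + 2·p_2), q_2* = 2·I/(p_1 + 2·p_2).
Here 6 + 2·19.84 = 45.68, giving q_1* = 1.9264 and q_2* = 3.8529.
Expenditure on q_2: 19.84·3.8529 = 76.4413; share = 0.8687.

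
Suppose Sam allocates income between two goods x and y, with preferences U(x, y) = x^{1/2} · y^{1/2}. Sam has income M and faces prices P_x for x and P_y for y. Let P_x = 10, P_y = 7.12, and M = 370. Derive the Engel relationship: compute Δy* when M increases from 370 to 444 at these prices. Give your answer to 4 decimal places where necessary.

At P_x=10, P_y=7.12, M=370: y* = 0.5·370/7.12 = 25.9831.
At M' = 444: y* = 31.1798. Change: 31.1798 − 25.9831 = 5.1966.

Δy* = 5.1966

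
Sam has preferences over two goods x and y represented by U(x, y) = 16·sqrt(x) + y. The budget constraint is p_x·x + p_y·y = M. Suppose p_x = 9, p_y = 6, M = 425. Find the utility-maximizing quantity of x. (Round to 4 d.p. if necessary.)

x* = 28.4444

Thus x* = (8·p_y/p_x)² — independent of M — with the rest of income spent on y.
Plugging in: x* = (8·6/9)² = 28.4444.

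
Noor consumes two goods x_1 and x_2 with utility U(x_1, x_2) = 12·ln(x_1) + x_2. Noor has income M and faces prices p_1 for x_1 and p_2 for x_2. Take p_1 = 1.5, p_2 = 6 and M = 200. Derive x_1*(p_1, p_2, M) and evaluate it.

MU_x_1 = 12/x_1, MU_x_2 = 1. Tangency: 12/x_1 = p_1/p_2.
So x_1*(p_1,p_2) = 12·p_2/p_1, independent of income; and x_2* = (M − 12·p_2)/p_2.
At the given prices: x_1* = 12·6/1.5 = 48.

x_1* = 48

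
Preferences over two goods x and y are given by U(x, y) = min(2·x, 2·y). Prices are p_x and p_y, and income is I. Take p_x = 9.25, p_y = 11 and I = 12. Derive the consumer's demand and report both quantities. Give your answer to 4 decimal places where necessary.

x* = 0.5926, y* = 0.5926

Leontief preferences: the optimum is at the kink where x/2 = y/2, i.e. y = x.
Budget: p_x·x + p_y·x = I, so (2·p_x + 2·p_y)·x = 2·I.
Demand: x*(p_x,p_y,I) = 2·I/(2·p_x + 2·p_y), y* = 2·I/(2·p_x + 2·p_y).
Here 2·9.25 + 2·11 = 40.5, giving x* = 0.5926 and y* = 0.5926.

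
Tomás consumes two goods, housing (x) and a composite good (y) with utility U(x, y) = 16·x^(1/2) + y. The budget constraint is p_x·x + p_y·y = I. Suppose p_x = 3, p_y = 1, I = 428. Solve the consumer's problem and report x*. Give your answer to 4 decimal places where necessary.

x* = 7.1111

Utility is quasi-linear in y; the FOC for x is 8/√x = p_x/p_y.
Thus x* = (8·p_y/p_x)² — independent of I — with the rest of income spent on y.
Plugging in: x* = (8·1/3)² = 7.1111.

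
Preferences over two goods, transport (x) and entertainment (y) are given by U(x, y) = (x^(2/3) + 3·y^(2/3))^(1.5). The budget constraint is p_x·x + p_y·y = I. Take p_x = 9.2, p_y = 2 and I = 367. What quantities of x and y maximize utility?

x* = 0.0697, y* = 183.1794

MRS = MU_x/MU_y = (1/3)·(y/x)^(1/3). Set equal to p_x/p_y.
Solve for the ratio: y/x = [3·p_x/p_y]^(3).
With the ratio pinned down, the budget gives x* = I/(p_x + p_y·(y/x)) and y* = (y/x)·x*.
Numerically y/x = 2628.072, so x* = 367/(9.2 + 2·2628.072) = 0.0697 and y* = 2628.072·0.0697 = 183.1794.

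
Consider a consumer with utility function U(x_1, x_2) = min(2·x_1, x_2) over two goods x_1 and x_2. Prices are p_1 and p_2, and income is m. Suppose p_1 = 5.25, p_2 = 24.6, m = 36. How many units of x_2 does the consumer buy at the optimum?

Leontief preferences: the optimum is at the kink where x_1/1 = x_2/2, i.e. x_2 = 2·x_1.
Budget: p_1·x_1 + p_2·2·x_1 = m, so (p_1 + 2·p_2)·x_1 = m.
Demand: x_1*(p_1,p_2,m) = m/(p_1 + 2·p_2), x_2* = 2·m/(p_1 + 2·p_2).
Here 5.25 + 2·24.6 = 54.45, giving x_2* = 1.3223.

x_2* = 1.3223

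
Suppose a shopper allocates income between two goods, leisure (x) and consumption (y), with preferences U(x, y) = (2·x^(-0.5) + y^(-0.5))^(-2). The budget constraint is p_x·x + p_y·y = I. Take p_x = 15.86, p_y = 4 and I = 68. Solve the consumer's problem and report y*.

y* = 4.8399

MRS = MU_x/MU_y = 2·(y/x)^(1.5). Set equal to p_x/p_y.
Solve for the ratio: y/x = [(1/2)·p_x/p_y]^(2/3).
Substitute y = (y/x)·x into the budget: x* = I/(p_x + p_y·(y/x)).
Numerically y/x = 1.578128, so x* = 68/(15.86 + 4·1.578128) = 3.0669 and y* = 1.578128·3.0669 = 4.8399.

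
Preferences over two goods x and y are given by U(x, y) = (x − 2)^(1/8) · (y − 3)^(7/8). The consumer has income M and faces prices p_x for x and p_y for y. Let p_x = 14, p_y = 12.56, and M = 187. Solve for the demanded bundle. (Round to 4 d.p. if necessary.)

MRS = (1/7)·(y−3)/(x−2). Tangency with p_x/p_y gives y−3 = 7·(p_x/p_y)·(x−2).
Substituting into the budget: x* = 2 + 0.125·(M − 2·p_x − 3·p_y)/p_x, and y* = 3 + 0.875·(…)/p_y.
Discretionary income = 187 − 2·14 − 3·12.56 = 121.32; x* = 2 + 0.125·121.32/14 = 3.0832; y* = 3 + 0.875·121.32/12.56 = 11.4518.

x* = 3.0832, y* = 11.4518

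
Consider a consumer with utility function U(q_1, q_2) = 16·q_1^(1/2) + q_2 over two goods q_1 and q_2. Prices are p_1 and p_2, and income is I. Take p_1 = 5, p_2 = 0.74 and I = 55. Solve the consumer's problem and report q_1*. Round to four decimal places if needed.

q_1* = 1.4019

Thus q_1* = (8·p_2/p_1)² — independent of I — with the rest of income spent on q_2.
Plugging in: q_1* = (8·0.74/5)² = 1.4019.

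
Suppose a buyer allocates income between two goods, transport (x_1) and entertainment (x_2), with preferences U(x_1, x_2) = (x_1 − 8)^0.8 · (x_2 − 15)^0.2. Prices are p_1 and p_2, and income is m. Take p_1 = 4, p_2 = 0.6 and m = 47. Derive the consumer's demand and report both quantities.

Let x_1' = x_1−8, x_2' = x_2−15. MRS = 4·x_2'/x_1' = p_1/p_2.
After buying the subsistence bundle (8, 15), a share 0.8 of the remaining income goes to x_1: x_1* = 8 + 0.8·(m − 8p_1 − 15p_2)/p_1.
Discretionary income = 47 − 8·4 − 15·0.6 = 6; x_1* = 8 + 0.8·6/4 = 9.2; x_2* = 15 + 0.2·6/0.6 = 17.

x_1* = 9.2, x_2* = 17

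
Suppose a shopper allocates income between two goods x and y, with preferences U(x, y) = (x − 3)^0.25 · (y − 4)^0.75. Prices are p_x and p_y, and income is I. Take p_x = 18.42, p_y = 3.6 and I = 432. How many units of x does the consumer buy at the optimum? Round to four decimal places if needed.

MRS = (1/3)·(y−4)/(x−3). Tangency with p_x/p_y gives y−4 = 3·(p_x/p_y)·(x−3).
After buying the subsistence bundle (3, 4), a share 0.25 of the remaining income goes to x: x* = 3 + 0.25·(I − 3p_x − 4p_y)/p_x.
Discretionary income = 432 − 3·18.42 − 4·3.6 = 362.34; x* = 3 + 0.25·362.34/18.42 = 7.9178.

x* = 7.9178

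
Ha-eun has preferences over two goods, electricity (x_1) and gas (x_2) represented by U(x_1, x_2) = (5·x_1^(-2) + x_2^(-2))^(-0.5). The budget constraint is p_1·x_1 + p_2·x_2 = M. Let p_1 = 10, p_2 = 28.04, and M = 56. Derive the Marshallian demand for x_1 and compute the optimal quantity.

MRS = MU_x_1/MU_x_2 = 5·(x_2/x_1)^(3). Set equal to p_1/p_2.
Hence x_2/x_1 = ((1/5)·p_1/p_2)^(1/(3)), i.e. raised to the 1/3 power.
With the ratio pinned down, the budget gives x_1* = M/(p_1 + p_2·(x_2/x_1)) and x_2* = (x_2/x_1)·x_1*.
Numerically x_2/x_1 = 0.414716, so x_1* = 56/(10 + 28.04·0.414716) = 2.5892.

x_1* = 2.5892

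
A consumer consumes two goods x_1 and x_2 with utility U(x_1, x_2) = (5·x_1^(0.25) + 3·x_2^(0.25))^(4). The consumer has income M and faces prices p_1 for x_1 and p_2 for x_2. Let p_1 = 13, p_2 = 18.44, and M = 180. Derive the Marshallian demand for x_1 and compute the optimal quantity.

x_1* = 9.5465

MRS = MU_x_1/MU_x_2 = (5/3)·(x_2/x_1)^(0.75). Set equal to p_1/p_2.
Solve for the ratio: x_2/x_1 = [(3/5)·p_1/p_2]^(4/3).
With the ratio pinned down, the budget gives x_1* = M/(p_1 + p_2·(x_2/x_1)) and x_2* = (x_2/x_1)·x_1*.
Numerically x_2/x_1 = 0.317525, so x_1* = 180/(13 + 18.44·0.317525) = 9.5465.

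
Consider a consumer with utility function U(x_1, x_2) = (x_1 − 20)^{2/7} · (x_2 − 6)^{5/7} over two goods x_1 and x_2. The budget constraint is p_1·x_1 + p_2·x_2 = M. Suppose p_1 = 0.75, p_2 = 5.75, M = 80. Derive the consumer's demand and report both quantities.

x_1* = 31.619, x_2* = 9.7888

This is Cobb-Douglas in (x_1−20, x_2−6): tangency gives 2/7·p_2·(x_2−6) = 5/7·p_1·(x_1−20).
After buying the subsistence bundle (20, 6), a share 2/7 of the remaining income goes to x_1: x_1* = 20 + 2/7·(M − 20p_1 − 6p_2)/p_1.
Discretionary income = 80 − 20·0.75 − 6·5.75 = 30.5; x_1* = 20 + 2/7·30.5/0.75 = 31.619; x_2* = 6 + 5/7·30.5/5.75 = 9.7888.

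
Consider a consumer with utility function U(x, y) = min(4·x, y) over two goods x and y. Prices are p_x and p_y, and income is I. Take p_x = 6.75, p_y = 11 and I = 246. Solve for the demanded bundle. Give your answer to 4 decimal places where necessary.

With perfect complements, no substitution: consume in ratio x:y = 1:4.
Budget: p_x·x + p_y·4·x = I, so (p_x + 4·p_y)·x = I.
Demand: x*(p_x,p_y,I) = I/(p_x + 4·p_y), y* = 4·I/(p_x + 4·p_y).
Here 6.75 + 4·11 = 50.75, giving x* = 4.8473 and y* = 19.3892.

x* = 4.8473, y* = 19.3892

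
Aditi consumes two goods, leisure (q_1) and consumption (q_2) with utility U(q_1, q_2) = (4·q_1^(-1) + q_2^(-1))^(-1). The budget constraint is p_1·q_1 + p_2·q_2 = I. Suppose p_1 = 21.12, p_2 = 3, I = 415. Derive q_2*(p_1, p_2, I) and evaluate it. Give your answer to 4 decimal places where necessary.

q_2* = 21.9347

From the CES first-order condition, 4·(q_2/q_1)^(2) = p_1/p_2.
Solve for the ratio: q_2/q_1 = [(1/4)·p_1/p_2]^(0.5).
Substitute q_2 = (q_2/q_1)·q_1 into the budget: q_1* = I/(p_1 + p_2·(q_2/q_1)).
Numerically q_2/q_1 = 1.32665, so q_1* = 415/(21.12 + 3·1.32665) = 16.5339 and q_2* = 1.32665·16.5339 = 21.9347.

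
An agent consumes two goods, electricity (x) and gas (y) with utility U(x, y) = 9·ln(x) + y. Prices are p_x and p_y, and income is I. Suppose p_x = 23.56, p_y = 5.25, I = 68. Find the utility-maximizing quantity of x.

At the given prices: x* = 9·5.25/23.56 = 2.0055.

x* = 2.0055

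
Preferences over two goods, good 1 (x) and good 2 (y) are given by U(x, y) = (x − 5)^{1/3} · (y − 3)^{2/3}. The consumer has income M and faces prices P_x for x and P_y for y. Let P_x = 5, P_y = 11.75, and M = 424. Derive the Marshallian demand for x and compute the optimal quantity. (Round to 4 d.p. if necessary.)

x* = 29.25

Let x' = x−5, y' = y−3. MRS = (1/2)·y'/x' = P_x/P_y.
Substituting into the budget: x* = 5 + 1/3·(M − 5·P_x − 3·P_y)/P_x, and y* = 3 + 2/3·(…)/P_y.
Discretionary income = 424 − 5·5 − 3·11.75 = 363.75; x* = 5 + 1/3·363.75/5 = 29.25.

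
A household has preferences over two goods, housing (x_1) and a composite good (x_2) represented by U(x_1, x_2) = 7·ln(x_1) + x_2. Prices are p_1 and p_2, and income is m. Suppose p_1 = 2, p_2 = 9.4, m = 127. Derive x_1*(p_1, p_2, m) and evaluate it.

x_1* = 32.9

Set MRS = p_1/p_2: (7/x_1)/1 = p_1/p_2.
So x_1*(p_1,p_2) = 7·p_2/p_1, independent of income; and x_2* = (m − 7·p_2)/p_2.
At the given prices: x_1* = 7·9.4/2 = 32.9.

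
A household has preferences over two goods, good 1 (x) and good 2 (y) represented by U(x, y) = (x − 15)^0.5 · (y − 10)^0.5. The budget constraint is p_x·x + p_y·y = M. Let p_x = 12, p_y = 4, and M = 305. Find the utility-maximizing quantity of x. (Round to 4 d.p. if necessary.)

MRS = (y−10)/(x−15). Tangency with p_x/p_y gives y−10 = (p_x/p_y)·(x−15).
Substituting into the budget: x* = 15 + 0.5·(M − 15·p_x − 10·p_y)/p_x, and y* = 10 + 0.5·(…)/p_y.
Discretionary income = 305 − 15·12 − 10·4 = 85; x* = 15 + 0.5·85/12 = 18.5417.

x* = 18.5417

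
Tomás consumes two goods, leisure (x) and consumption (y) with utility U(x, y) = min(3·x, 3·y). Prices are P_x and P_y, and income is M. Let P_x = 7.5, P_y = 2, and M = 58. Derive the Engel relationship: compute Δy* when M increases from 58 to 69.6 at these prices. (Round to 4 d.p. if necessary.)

With perfect complements, no substitution: consume in ratio x:y = 3:3.
Budget: P_x·x + P_y·x = M, so (3·P_x + 3·P_y)·x = 3·M.
Demand: x*(P_x,P_y,M) = 3·M/(3·P_x + 3·P_y), y* = 3·M/(3·P_x + 3·P_y).
Here 3·7.5 + 3·2 = 28.5, giving y* = 6.1053.
At M' = 69.6: y* = 7.3263. Change: 7.3263 − 6.1053 = 1.2211.

Δy* = 1.2211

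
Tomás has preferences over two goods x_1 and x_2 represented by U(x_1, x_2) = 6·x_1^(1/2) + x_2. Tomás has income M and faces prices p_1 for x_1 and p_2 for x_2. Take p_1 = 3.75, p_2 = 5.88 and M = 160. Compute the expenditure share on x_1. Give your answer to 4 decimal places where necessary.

share on x_1 = 0.5186

Utility is quasi-linear in x_2; the FOC for x_1 is 3/√x_1 = p_1/p_2.
Solve: √x_1 = 3·p_2/p_1, so x_1*(p_1,p_2) = (3·p_2/p_1)², and x_2* = (M − p_1·x_1*)/p_2.
Plugging in: x_1* = (3·5.88/3.75)² = 22.1276, x_2* = 13.0989.
Expenditure on x_1: 3.75·22.1276 = 82.9786; share = 0.5186.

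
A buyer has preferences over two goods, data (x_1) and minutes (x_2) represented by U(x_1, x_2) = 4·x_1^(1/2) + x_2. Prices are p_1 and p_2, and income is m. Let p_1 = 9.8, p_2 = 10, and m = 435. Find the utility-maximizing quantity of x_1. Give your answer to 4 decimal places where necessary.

Utility is quasi-linear in x_2; the FOC for x_1 is 2/√x_1 = p_1/p_2.
Thus x_1* = (2·p_2/p_1)² — independent of m — with the rest of income spent on x_2.
Plugging in: x_1* = (2·10/9.8)² = 4.1649.

x_1* = 4.1649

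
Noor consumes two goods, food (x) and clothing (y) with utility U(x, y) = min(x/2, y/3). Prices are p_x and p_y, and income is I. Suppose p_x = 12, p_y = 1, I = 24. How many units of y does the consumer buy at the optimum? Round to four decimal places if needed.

y* = 2.6667

With perfect complements, no substitution: consume in ratio x:y = 2:3.
Budget: p_x·x + p_y·(3/2)·x = I, so (2·p_x + 3·p_y)·x = 2·I.
Demand: x*(p_x,p_y,I) = 2·I/(2·p_x + 3·p_y), y* = 3·I/(2·p_x + 3·p_y).
Here 2·12 + 3·1 = 27, giving y* = 2.6667.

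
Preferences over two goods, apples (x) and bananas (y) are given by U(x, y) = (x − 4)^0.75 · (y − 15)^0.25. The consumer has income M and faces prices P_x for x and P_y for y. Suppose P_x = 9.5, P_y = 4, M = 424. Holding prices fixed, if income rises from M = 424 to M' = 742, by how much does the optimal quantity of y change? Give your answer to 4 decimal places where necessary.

Δy* = 19.875

This is Cobb-Douglas in (x−4, y−15): tangency gives 0.75·P_y·(y−15) = 0.25·P_x·(x−4).
After buying the subsistence bundle (4, 15), a share 0.75 of the remaining income goes to x: x* = 4 + 0.75·(M − 4P_x − 15P_y)/P_x.
Discretionary income = 424 − 4·9.5 − 15·4 = 326; y* = 15 + 0.25·326/4 = 35.375.
At M' = 742: y* = 55.25. Change: 55.25 − 35.375 = 19.875.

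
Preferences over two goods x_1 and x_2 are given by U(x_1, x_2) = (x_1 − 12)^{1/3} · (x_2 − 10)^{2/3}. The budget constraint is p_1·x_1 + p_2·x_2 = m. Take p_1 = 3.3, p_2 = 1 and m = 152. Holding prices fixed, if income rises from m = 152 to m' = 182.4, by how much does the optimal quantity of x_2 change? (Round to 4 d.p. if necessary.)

Δx_2* = 20.2667

MRS = (1/2)·(x_2−10)/(x_1−12). Tangency with p_1/p_2 gives x_2−10 = 2·(p_1/p_2)·(x_1−12).
Substituting into the budget: x_1* = 12 + 1/3·(m − 12·p_1 − 10·p_2)/p_1, and x_2* = 10 + 2/3·(…)/p_2.
Discretionary income = 152 − 12·3.3 − 10·1 = 102.4; x_2* = 10 + 2/3·102.4/1 = 78.2667.
At m' = 182.4: x_2* = 98.5333. Change: 98.5333 − 78.2667 = 20.2667.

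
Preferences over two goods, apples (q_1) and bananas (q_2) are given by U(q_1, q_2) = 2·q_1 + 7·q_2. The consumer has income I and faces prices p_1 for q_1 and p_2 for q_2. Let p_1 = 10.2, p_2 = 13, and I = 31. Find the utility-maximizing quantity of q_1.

Linear utility — the consumer picks whichever good has higher MU/price: 2/10.2 = 0.1961 vs 7/13 = 0.5385.
q_2 gives more utility per dollar, so spend all income on q_2: q_2* = I/p_2, q_1* = 0.
Numerically: q_1* = 0, q_2* = 2.3846.

q_1* = 0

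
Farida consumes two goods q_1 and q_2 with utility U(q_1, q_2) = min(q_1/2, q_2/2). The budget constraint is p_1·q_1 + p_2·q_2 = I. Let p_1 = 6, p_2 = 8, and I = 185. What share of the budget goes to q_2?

With perfect complements, no substitution: consume in ratio q_1:q_2 = 2:2.
Budget: p_1·q_1 + p_2·q_1 = I, so (2·p_1 + 2·p_2)·q_1 = 2·I.
Demand: q_1*(p_1,p_2,I) = 2·I/(2·p_1 + 2·p_2), q_2* = 2·I/(2·p_1 + 2·p_2).
Here 2·6 + 2·8 = 28, giving q_1* = 13.2143 and q_2* = 13.2143.
Expenditure on q_2: 8·13.2143 = 105.7143; share = 0.5714.

share on q_2 = 0.5714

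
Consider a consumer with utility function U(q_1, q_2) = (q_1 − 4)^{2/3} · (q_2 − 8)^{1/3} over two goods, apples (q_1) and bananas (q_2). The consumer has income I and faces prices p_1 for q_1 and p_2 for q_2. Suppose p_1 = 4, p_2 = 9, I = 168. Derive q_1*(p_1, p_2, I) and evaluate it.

This is Cobb-Douglas in (q_1−4, q_2−8): tangency gives 2/3·p_2·(q_2−8) = 1/3·p_1·(q_1−4).
After buying the subsistence bundle (4, 8), a share 2/3 of the remaining income goes to q_1: q_1* = 4 + 2/3·(I − 4p_1 − 8p_2)/p_1.
Discretionary income = 168 − 4·4 − 8·9 = 80; q_1* = 4 + 2/3·80/4 = 17.3333.

q_1* = 17.3333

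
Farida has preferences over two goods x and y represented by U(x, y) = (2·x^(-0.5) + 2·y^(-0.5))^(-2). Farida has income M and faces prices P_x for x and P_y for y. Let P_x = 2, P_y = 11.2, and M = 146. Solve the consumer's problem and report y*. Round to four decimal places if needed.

y* = 8.3395

From the CES first-order condition, (y/x)^(1.5) = P_x/P_y.
Solve for the ratio: y/x = [P_x/P_y]^(2/3).
With the ratio pinned down, the budget gives x* = M/(P_x + P_y·(y/x)) and y* = (y/x)·x*.
Numerically y/x = 0.317109, so x* = 146/(2 + 11.2·0.317109) = 26.2986 and y* = 0.317109·26.2986 = 8.3395.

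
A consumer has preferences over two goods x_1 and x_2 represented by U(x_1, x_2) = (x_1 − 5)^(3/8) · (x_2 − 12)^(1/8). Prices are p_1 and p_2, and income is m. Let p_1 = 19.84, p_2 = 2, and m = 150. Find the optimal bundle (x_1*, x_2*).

x_1* = 6.0131, x_2* = 15.35

This is Cobb-Douglas in (x_1−5, x_2−12): tangency gives 0.375·p_2·(x_2−12) = 0.125·p_1·(x_1−5).
Substituting into the budget: x_1* = 5 + 0.75·(m − 5·p_1 − 12·p_2)/p_1, and x_2* = 12 + 0.25·(…)/p_2.
Discretionary income = 150 − 5·19.84 − 12·2 = 26.8; x_1* = 5 + 0.75·26.8/19.84 = 6.0131; x_2* = 12 + 0.25·26.8/2 = 15.35.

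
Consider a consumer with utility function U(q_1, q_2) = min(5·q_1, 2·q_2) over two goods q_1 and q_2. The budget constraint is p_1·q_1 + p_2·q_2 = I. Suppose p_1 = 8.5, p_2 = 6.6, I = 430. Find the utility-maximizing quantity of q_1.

q_1* = 17.2

Leontief preferences: the optimum is at the kink where q_1/2 = q_2/5, i.e. q_2 = (5/2)·q_1.
Budget: p_1·q_1 + p_2·(5/2)·q_1 = I, so (2·p_1 + 5·p_2)·q_1 = 2·I.
Demand: q_1*(p_1,p_2,I) = 2·I/(2·p_1 + 5·p_2), q_2* = 5·I/(2·p_1 + 5·p_2).
Here 2·8.5 + 5·6.6 = 50, giving q_1* = 17.2.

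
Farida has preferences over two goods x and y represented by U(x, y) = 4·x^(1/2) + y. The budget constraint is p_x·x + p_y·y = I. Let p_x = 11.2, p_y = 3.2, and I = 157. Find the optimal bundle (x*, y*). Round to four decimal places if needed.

x* = 0.3265, y* = 47.9196

Utility is quasi-linear in y; the FOC for x is 2/√x = p_x/p_y.
Solve: √x = 2·p_y/p_x, so x*(p_x,p_y) = (2·p_y/p_x)², and y* = (I − p_x·x*)/p_y.
Plugging in: x* = (2·3.2/11.2)² = 0.3265, y* = 47.9196.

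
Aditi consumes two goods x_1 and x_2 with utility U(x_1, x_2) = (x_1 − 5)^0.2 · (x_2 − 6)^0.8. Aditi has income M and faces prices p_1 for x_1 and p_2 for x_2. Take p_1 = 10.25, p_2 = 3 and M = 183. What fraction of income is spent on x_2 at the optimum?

This is Cobb-Douglas in (x_1−5, x_2−6): tangency gives 0.2·p_2·(x_2−6) = 0.8·p_1·(x_1−5).
After buying the subsistence bundle (5, 6), a share 0.2 of the remaining income goes to x_1: x_1* = 5 + 0.2·(M − 5p_1 − 6p_2)/p_1.
Discretionary income = 183 − 5·10.25 − 6·3 = 113.75; x_1* = 5 + 0.2·113.75/10.25 = 7.2195; x_2* = 6 + 0.8·113.75/3 = 36.3333.
Expenditure on x_2: 3·36.3333 = 109; share = 0.5956.

share on x_2 = 0.5956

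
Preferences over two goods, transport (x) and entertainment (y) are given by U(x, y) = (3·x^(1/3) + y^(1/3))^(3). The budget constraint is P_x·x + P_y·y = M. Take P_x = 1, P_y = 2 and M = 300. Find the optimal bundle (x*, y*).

MRS = MU_x/MU_y = 3·(y/x)^(2/3). Set equal to P_x/P_y.
Hence y/x = ((1/3)·P_x/P_y)^(1/(2/3)), i.e. raised to the 1.5 power.
Substitute y = (y/x)·x into the budget: x* = M/(P_x + P_y·(y/x)).
Numerically y/x = 0.068041, so x* = 300/(1 + 2·0.068041) = 264.0653 and y* = 0.068041·264.0653 = 17.9674.

x* = 264.0653, y* = 17.9674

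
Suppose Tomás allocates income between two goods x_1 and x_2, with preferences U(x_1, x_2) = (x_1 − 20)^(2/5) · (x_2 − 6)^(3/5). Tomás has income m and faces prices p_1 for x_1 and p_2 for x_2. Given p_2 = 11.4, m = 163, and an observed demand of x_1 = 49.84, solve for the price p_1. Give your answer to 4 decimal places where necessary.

This is Cobb-Douglas in (x_1−20, x_2−6): tangency gives 0.4·p_2·(x_2−6) = 0.6·p_1·(x_1−20).
After buying the subsistence bundle (20, 6), a share 0.4 of the remaining income goes to x_1: x_1* = 20 + 0.4·(m − 20p_1 − 6p_2)/p_1.
Set x_1* = 49.84 in the demand function and solve for p_1: p_1 = 1.

p_1 = 1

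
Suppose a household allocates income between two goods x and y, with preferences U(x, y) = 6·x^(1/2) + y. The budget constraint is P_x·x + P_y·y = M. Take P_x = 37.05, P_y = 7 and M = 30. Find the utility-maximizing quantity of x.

MU_x = 3/√x, MU_y = 1. Tangency: 3/√x = P_x/P_y.
Thus x* = (3·P_y/P_x)² — independent of M — with the rest of income spent on y.
Plugging in: x* = (3·7/37.05)² = 0.3213.

x* = 0.3213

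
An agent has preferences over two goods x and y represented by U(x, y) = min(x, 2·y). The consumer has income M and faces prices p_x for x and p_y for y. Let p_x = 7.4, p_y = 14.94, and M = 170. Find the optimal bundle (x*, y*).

Leontief preferences: the optimum is at the kink where x/2 = y/1, i.e. y = (1/2)·x.
Budget: p_x·x + p_y·(1/2)·x = M, so (2·p_x + p_y)·x = 2·M.
Demand: x*(p_x,p_y,M) = 2·M/(2·p_x + p_y), y* = M/(2·p_x + p_y).
Here 2·7.4 + 14.94 = 29.74, giving x* = 11.4324 and y* = 5.7162.

x* = 11.4324, y* = 5.7162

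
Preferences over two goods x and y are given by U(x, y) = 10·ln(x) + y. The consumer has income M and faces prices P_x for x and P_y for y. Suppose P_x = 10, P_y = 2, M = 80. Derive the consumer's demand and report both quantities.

x* = 2, y* = 30

So x*(P_x,P_y) = 10·P_y/P_x, independent of income; and y* = (M − 10·P_y)/P_y.
At the given prices: x* = 10·2/10 = 2, and y* = 30.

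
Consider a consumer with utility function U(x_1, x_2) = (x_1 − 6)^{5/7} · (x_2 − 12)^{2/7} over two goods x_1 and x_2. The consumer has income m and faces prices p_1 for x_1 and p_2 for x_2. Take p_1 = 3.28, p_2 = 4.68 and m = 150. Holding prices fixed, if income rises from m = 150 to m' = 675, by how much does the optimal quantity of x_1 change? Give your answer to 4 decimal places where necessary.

Δx_1* = 114.3293

MRS = (5/2)·(x_2−12)/(x_1−6). Tangency with p_1/p_2 gives x_2−12 = (2/5)·(p_1/p_2)·(x_1−6).
Substituting into the budget: x_1* = 6 + 5/7·(m − 6·p_1 − 12·p_2)/p_1, and x_2* = 12 + 2/7·(…)/p_2.
Discretionary income = 150 − 6·3.28 − 12·4.68 = 74.16; x_1* = 6 + 5/7·74.16/3.28 = 22.1498.
At m' = 675: x_1* = 136.4791. Change: 136.4791 − 22.1498 = 114.3293.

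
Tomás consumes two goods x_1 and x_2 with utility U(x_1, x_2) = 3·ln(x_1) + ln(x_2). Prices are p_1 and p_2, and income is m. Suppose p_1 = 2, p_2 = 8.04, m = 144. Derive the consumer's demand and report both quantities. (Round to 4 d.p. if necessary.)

x_1* = 54, x_2* = 4.4776

Demand: x_1*(p_1,p_2,m) = 0.75·m/p_1 and x_2* = 0.25·m/p_2.
At p_1=2, p_2=8.04, m=144: x_1* = 0.75·144/2 = 54, x_2* = 4.4776.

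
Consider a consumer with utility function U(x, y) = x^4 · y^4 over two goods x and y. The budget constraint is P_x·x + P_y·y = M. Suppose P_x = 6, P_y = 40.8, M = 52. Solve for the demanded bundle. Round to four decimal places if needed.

x* = 4.3333, y* = 0.6373

The MRS is y/x. Set MRS = P_x/P_y.
Rearranging, P_y·y = P_x·x. Substituting into the budget gives P_x·x·(1 + 1) = M.
Demand: x*(P_x,P_y,M) = 0.5·M/P_x and y* = 0.5·M/P_y.
At P_x=6, P_y=40.8, M=52: x* = 0.5·52/6 = 4.3333, y* = 0.6373.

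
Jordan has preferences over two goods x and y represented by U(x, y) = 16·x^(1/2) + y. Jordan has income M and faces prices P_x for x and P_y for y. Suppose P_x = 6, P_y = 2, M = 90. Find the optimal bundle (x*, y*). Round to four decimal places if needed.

MU_x = 8/√x, MU_y = 1. Tangency: 8/√x = P_x/P_y.
Solve: √x = 8·P_y/P_x, so x*(P_x,P_y) = (8·P_y/P_x)², and y* = (M − P_x·x*)/P_y.
Plugging in: x* = (8·2/6)² = 7.1111, y* = 23.6667.

x* = 7.1111, y* = 23.6667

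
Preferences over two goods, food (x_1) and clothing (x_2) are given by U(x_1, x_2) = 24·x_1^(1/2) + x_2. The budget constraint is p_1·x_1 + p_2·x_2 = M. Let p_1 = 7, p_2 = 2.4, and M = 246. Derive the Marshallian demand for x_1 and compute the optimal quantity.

x_1* = 16.9273

MU_x_1 = 12/√x_1, MU_x_2 = 1. Tangency: 12/√x_1 = p_1/p_2.
Thus x_1* = (12·p_2/p_1)² — independent of M — with the rest of income spent on x_2.
Plugging in: x_1* = (12·2.4/7)² = 16.9273.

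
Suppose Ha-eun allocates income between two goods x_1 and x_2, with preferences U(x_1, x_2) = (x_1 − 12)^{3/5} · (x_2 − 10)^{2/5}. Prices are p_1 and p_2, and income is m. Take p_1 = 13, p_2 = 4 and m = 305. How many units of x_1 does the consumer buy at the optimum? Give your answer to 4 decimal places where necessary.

This is Cobb-Douglas in (x_1−12, x_2−10): tangency gives 0.6·p_2·(x_2−10) = 0.4·p_1·(x_1−12).
Substituting into the budget: x_1* = 12 + 0.6·(m − 12·p_1 − 10·p_2)/p_1, and x_2* = 10 + 0.4·(…)/p_2.
Discretionary income = 305 − 12·13 − 10·4 = 109; x_1* = 12 + 0.6·109/13 = 17.0308.

x_1* = 17.0308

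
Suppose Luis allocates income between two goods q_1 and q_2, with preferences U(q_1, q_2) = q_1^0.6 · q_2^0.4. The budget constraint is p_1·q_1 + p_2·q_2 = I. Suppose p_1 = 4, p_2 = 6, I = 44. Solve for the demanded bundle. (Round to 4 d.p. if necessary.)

q_1* = 6.6, q_2* = 2.9333

The MRS is (3/2)·q_2/q_1. Set MRS = p_1/p_2.
So 0.6·p_2·q_2 = 0.4·p_1·q_1; combined with the budget, a share 0.6 of income goes to q_1.
Demand: q_1*(p_1,p_2,I) = 0.6·I/p_1 and q_2* = 0.4·I/p_2.
At p_1=4, p_2=6, I=44: q_1* = 0.6·44/4 = 6.6, q_2* = 2.9333.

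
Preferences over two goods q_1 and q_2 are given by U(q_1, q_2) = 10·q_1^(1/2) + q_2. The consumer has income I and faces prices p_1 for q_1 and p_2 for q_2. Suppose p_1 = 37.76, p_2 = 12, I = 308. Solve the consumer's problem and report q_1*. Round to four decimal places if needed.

Solve: √q_1 = 5·p_2/p_1, so q_1*(p_1,p_2) = (5·p_2/p_1)², and q_2* = (I − p_1·q_1*)/p_2.
Plugging in: q_1* = (5·12/37.76)² = 2.5249.

q_1* = 2.5249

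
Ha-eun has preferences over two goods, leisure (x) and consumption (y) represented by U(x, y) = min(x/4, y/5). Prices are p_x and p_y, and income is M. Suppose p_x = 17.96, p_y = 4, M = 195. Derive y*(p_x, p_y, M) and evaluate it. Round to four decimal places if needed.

y* = 10.6163

With perfect complements, no substitution: consume in ratio x:y = 4:5.
Budget: p_x·x + p_y·(5/4)·x = M, so (4·p_x + 5·p_y)·x = 4·M.
Demand: x*(p_x,p_y,M) = 4·M/(4·p_x + 5·p_y), y* = 5·M/(4·p_x + 5·p_y).
Here 4·17.96 + 5·4 = 91.84, giving y* = 10.6163.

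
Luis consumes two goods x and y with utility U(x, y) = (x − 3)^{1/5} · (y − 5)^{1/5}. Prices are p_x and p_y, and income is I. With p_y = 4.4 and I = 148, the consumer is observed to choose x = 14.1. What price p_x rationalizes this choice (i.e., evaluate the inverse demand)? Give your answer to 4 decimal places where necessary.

This is Cobb-Douglas in (x−3, y−5): tangency gives 0.2·p_y·(y−5) = 0.2·p_x·(x−3).
After buying the subsistence bundle (3, 5), a share 0.5 of the remaining income goes to x: x* = 3 + 0.5·(I − 3p_x − 5p_y)/p_x.
Set x* = 14.1 in the demand function and solve for p_x: p_x = 5.

p_x = 5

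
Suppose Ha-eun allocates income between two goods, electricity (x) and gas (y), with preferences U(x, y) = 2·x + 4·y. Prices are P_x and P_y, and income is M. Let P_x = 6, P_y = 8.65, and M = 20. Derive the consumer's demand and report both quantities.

y gives more utility per dollar, so spend all income on y: y* = M/P_y, x* = 0.
Numerically: x* = 0, y* = 2.3121.

x* = 0, y* = 2.3121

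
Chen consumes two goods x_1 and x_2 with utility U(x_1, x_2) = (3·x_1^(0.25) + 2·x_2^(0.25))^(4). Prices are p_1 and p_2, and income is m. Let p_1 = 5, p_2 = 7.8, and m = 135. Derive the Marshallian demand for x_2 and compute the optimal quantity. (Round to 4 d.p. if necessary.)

x_2* = 5.7858

From the CES first-order condition, (3/2)·(x_2/x_1)^(0.75) = p_1/p_2.
Hence x_2/x_1 = ((2/3)·p_1/p_2)^(1/(0.75)), i.e. raised to the 4/3 power.
Substitute x_2 = (x_2/x_1)·x_1 into the budget: x_1* = m/(p_1 + p_2·(x_2/x_1)).
Numerically x_2/x_1 = 0.321893, so x_1* = 135/(5 + 7.8·0.321893) = 17.9742 and x_2* = 0.321893·17.9742 = 5.7858.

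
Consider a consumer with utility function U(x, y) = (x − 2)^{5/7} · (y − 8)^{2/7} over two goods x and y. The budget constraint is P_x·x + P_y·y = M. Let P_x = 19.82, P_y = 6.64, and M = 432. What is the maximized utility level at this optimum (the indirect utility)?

V = 12.861

Let x' = x−2, y' = y−8. MRS = (5/2)·y'/x' = P_x/P_y.
After buying the subsistence bundle (2, 8), a share 5/7 of the remaining income goes to x: x* = 2 + 5/7·(M − 2P_x − 8P_y)/P_x.
Discretionary income = 432 − 2·19.82 − 8·6.64 = 339.24; x* = 2 + 5/7·339.24/19.82 = 14.2257; y* = 8 + 2/7·339.24/6.64 = 22.5972.
Utility at the optimum: U(14.2257, 22.5972) = 12.861.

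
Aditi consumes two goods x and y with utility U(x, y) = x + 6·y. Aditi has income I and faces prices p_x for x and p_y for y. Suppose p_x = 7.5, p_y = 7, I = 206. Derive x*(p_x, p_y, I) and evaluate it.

x* = 0

Perfect substitutes: compare marginal utility per dollar. 1/p_x vs 6/p_y → 0.1333 vs 0.8571.
y gives more utility per dollar, so spend all income on y: y* = I/p_y, x* = 0.
Numerically: x* = 0, y* = 29.4286.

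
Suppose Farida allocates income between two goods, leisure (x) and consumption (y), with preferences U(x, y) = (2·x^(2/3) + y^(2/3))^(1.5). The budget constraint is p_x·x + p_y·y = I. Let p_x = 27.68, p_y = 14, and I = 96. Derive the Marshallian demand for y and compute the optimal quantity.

MU_x ∝ 2·x^(-1/3), MU_y ∝ y^(-1/3), so MRS = 2·(y/x)^(1/3) = p_x/p_y.
Solve for the ratio: y/x = [(1/2)·p_x/p_y]^(3).
With the ratio pinned down, the budget gives x* = I/(p_x + p_y·(y/x)) and y* = (y/x)·x*.
Numerically y/x = 0.966105, so x* = 96/(27.68 + 14·0.966105) = 2.3298 and y* = 0.966105·2.3298 = 2.2508.

y* = 2.2508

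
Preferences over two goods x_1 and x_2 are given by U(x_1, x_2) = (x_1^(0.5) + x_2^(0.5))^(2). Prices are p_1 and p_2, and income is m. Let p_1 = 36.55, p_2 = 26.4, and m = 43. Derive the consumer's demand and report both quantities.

MRS = MU_x_1/MU_x_2 = (x_2/x_1)^(0.5). Set equal to p_1/p_2.
Hence x_2/x_1 = (p_1/p_2)^(1/(0.5)), i.e. raised to the 2 power.
With the ratio pinned down, the budget gives x_1* = m/(p_1 + p_2·(x_2/x_1)) and x_2* = (x_2/x_1)·x_1*.
Numerically x_2/x_1 = 1.916756, so x_1* = 43/(36.55 + 26.4·1.916756) = 0.4934 and x_2* = 1.916756·0.4934 = 0.9457.

x_1* = 0.4934, x_2* = 0.9457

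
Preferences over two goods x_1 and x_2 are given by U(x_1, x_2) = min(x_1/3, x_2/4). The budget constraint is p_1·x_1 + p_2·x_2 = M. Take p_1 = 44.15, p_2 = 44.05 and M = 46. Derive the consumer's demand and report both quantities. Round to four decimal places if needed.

x_1* = 0.4471, x_2* = 0.5961

Here 3·44.15 + 4·44.05 = 308.65, giving x_1* = 0.4471 and x_2* = 0.5961.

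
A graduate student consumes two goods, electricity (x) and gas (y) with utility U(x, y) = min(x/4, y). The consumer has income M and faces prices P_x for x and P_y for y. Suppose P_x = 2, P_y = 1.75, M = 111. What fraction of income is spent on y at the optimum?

share on y = 0.1795

Leontief preferences: the optimum is at the kink where x/4 = y/1, i.e. y = (1/4)·x.
Budget: P_x·x + P_y·(1/4)·x = M, so (4·P_x + P_y)·x = 4·M.
Demand: x*(P_x,P_y,M) = 4·M/(4·P_x + P_y), y* = M/(4·P_x + P_y).
Here 4·2 + 1.75 = 9.75, giving x* = 45.5385 and y* = 11.3846.
Expenditure on y: 1.75·11.3846 = 19.9231; share = 0.1795.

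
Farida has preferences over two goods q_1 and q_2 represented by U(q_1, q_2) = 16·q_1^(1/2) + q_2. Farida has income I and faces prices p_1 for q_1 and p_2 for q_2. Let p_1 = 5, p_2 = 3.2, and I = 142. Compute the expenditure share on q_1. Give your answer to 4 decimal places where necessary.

Set MRS = p_1/p_2: 8·q_1^(−1/2) = p_1/p_2.
Thus q_1* = (8·p_2/p_1)² — independent of I — with the rest of income spent on q_2.
Plugging in: q_1* = (8·3.2/5)² = 26.2144, q_2* = 3.415.
Expenditure on q_1: 5·26.2144 = 131.072; share = 0.923.

share on q_1 = 0.923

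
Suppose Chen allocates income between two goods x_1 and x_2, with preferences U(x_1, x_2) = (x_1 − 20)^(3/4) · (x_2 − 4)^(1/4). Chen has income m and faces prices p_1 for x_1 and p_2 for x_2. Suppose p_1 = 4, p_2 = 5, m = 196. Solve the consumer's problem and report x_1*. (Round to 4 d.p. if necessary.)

x_1* = 38

Substituting into the budget: x_1* = 20 + 0.75·(m − 20·p_1 − 4·p_2)/p_1, and x_2* = 4 + 0.25·(…)/p_2.
Discretionary income = 196 − 20·4 − 4·5 = 96; x_1* = 20 + 0.75·96/4 = 38.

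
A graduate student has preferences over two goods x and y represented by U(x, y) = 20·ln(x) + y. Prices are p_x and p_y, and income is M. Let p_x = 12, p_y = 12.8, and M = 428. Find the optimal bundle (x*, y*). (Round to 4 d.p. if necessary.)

x* = 21.3333, y* = 13.4375

Set MRS = p_x/p_y: (20/x)/1 = p_x/p_y.
So x*(p_x,p_y) = 20·p_y/p_x, independent of income; and y* = (M − 20·p_y)/p_y.
At the given prices: x* = 20·12.8/12 = 21.3333, and y* = 13.4375.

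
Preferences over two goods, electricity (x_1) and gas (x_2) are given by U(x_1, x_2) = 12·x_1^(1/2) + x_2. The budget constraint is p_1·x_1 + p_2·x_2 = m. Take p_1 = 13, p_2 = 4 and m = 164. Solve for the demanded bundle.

x_1* = 3.4083, x_2* = 29.9231

Utility is quasi-linear in x_2; the FOC for x_1 is 6/√x_1 = p_1/p_2.
Thus x_1* = (6·p_2/p_1)² — independent of m — with the rest of income spent on x_2.
Plugging in: x_1* = (6·4/13)² = 3.4083, x_2* = 29.9231.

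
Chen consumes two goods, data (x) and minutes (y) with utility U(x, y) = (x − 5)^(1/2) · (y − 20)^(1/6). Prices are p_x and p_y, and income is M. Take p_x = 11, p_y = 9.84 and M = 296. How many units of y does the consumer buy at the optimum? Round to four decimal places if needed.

y* = 21.123

Discretionary income = 296 − 5·11 − 20·9.84 = 44.2; y* = 20 + 0.25·44.2/9.84 = 21.123.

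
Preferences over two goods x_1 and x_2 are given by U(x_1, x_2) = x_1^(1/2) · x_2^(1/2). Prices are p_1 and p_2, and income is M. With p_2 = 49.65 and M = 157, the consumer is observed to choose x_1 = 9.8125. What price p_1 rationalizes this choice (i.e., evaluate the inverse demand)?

Tangency: MRS = x_2/x_1 = p_1/p_2.
So 0.5·p_2·x_2 = 0.5·p_1·x_1; combined with the budget, a share 0.5 of income goes to x_1.
Demand: x_1*(p_1,p_2,M) = 0.5·M/p_1 and x_2* = 0.5·M/p_2.
Set x_1* = 9.8125 in the demand function and solve for p_1: p_1 = 8.

p_1 = 8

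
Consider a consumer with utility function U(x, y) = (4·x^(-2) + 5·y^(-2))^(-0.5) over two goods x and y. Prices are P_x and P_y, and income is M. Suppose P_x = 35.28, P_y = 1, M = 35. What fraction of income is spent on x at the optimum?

share on x = 0.909

MRS = MU_x/MU_y = (4/5)·(y/x)^(3). Set equal to P_x/P_y.
Solve for the ratio: y/x = [(5/4)·P_x/P_y]^(1/3).
With the ratio pinned down, the budget gives x* = M/(P_x + P_y·(y/x)) and y* = (y/x)·x*.
Numerically y/x = 3.533021, so x* = 35/(35.28 + 1·3.533021) = 0.9018 and y* = 3.533021·0.9018 = 3.1859.
Expenditure on x: 35.28·0.9018 = 31.8141; share = 0.909.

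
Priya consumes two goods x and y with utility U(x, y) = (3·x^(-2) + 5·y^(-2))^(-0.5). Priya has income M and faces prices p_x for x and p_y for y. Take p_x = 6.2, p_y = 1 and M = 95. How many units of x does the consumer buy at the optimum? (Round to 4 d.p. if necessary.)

x* = 11.3391

Numerically y/x = 2.178112, so x* = 95/(6.2 + 1·2.178112) = 11.3391.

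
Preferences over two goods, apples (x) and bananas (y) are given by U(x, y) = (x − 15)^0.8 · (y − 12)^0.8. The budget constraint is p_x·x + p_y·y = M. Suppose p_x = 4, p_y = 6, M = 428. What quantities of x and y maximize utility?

x* = 52, y* = 36.6667

Discretionary income = 428 − 15·4 − 12·6 = 296; x* = 15 + 0.5·296/4 = 52; y* = 12 + 0.5·296/6 = 36.6667.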